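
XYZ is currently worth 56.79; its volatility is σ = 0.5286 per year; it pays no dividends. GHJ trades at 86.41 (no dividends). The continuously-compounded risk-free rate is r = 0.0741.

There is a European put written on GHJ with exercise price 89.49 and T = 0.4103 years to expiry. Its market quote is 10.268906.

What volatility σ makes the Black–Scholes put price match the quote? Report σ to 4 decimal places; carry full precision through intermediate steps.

sigma = 0.4565

At σ = 0.4565 the Black–Scholes value reproduces the quote:
σ√T = 0.4565·√0.4103 = 0.292410
d₁ = (ln(S/K) + (r+σ²/2)T) / (σ√T) = (ln(86.41/89.49) + (0.0741+0.4565²/2)·0.4103) / 0.292410 = (-0.035023 + 0.073155) / 0.292410 = 0.130404
d₂ = d₁ − σ√T = 0.130404 − 0.292410 = -0.162005
e^{−rT} = 0.970054
N(−d₁) = 0.448123,  N(−d₂) = 0.564349
V = K·e^{−rT}·N(−d₂) − S·N(−d₁) = 48.991243 − 38.722337 = 10.268906 (the quoted price), and the Black–Scholes price is strictly increasing in σ, so σ is unique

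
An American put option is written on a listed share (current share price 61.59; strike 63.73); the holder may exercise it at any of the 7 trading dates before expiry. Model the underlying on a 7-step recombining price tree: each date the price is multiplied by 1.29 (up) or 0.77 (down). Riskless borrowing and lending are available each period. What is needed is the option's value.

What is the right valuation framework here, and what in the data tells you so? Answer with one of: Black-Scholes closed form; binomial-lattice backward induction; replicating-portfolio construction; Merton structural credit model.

framework: binomial-lattice backward induction

Key observation: early exercise of the strike-63.73 put must be checked at each of the 7 dates (spot 61.59), which forces a node-by-node comparison of intrinsic and continuation value backward from expiry.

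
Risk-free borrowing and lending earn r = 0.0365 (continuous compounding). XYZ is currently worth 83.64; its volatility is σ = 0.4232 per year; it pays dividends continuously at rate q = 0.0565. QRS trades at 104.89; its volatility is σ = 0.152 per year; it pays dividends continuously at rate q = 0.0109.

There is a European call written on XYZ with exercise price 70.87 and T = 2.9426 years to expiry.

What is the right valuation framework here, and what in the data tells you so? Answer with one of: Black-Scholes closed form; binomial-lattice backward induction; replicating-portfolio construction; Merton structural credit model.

framework: Black-Scholes closed form

Key observation: with XYZ following a GBM at constant σ and r, the European call struck at 70.87 prices in closed form — nothing here needs a stepwise model or a balance sheet.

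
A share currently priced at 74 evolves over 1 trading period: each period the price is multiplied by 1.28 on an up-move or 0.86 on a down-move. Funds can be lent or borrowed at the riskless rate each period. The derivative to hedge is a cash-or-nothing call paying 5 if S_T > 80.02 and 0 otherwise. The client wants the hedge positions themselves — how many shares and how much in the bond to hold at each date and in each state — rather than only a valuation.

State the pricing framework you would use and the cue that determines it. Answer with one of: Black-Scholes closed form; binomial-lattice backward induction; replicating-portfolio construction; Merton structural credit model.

framework: replicating-portfolio construction

Key observation: the mandate to exhibit the hedge at every date and state singles out the replicating-portfolio construction on the 1-period tree with factors 1.28 and 0.86 from 74.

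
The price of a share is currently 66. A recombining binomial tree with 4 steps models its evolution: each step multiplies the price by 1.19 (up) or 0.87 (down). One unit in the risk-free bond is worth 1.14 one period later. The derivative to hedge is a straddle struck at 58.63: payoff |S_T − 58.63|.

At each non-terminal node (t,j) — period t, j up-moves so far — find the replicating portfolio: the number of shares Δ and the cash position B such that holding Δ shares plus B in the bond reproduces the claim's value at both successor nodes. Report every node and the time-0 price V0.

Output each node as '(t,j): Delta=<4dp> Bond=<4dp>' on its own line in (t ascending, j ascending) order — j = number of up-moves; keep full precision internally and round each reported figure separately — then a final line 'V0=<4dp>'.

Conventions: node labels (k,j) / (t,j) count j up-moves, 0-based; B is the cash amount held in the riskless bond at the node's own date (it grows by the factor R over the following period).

(0,0): Delta=0.9693 Bond=-32.5681
(1,0): Delta=0.8189 Bond=-28.4932
(1,1): Delta=0.9897 Bond=-38.7265
(2,0): Delta=0.1215 Bond=2.3563
(2,1): Delta=0.9134 Bond=-38.9339
(2,2): Delta=1.0000 Bond=-45.1139
(3,0): Delta=-1.0000 Bond=51.4298
(3,1): Delta=0.2734 Bond=-6.3405
(3,2): Delta=1.0000 Bond=-51.4298
(3,3): Delta=1.0000 Bond=-51.4298
V0=31.4064

The replicating-portfolio and risk-neutral prices coincide; use p* = (1.14−0.87)/(1.19−0.87) = 0.8437 for the latter.
Payoffs at expiry: V(4,0)=20.8188, V(4,1)=6.9112, V(4,2)=12.1118, V(4,3)=38.1318, V(4,4)=73.7224
  t=3,j=0: stock 43.4612 → up 51.7188 (V=6.9112), down 37.8112 (V=20.8188). Price 7.9686; hedge Δ=-1.0000, bond B=51.4298.
  t=3,j=1: stock 59.4469 → up 70.7418 (V=12.1118), down 51.7188 (V=6.9112). Price 9.9116; hedge Δ=0.2734, bond B=-6.3405.
  t=3,j=2: stock 81.3125 → up 96.7618 (V=38.1318), down 70.7418 (V=12.1118). Price 29.8826; hedge Δ=1.0000, bond B=-51.4298.
  t=3,j=3: stock 111.2205 → up 132.3524 (V=73.7224), down 96.7618 (V=38.1318). Price 59.7907; hedge Δ=1.0000, bond B=-51.4298.
  t=2,j=0: stock 49.9554 → up 59.4469 (V=9.9116), down 43.4612 (V=7.9686). Price 8.4281; hedge Δ=0.1215, bond B=2.3563.
  t=2,j=1: stock 68.3298 → up 81.3125 (V=29.8826), down 59.4469 (V=9.9116). Price 23.4756; hedge Δ=0.9134, bond B=-38.9339.
  t=2,j=2: stock 93.4626 → up 111.2205 (V=59.7907), down 81.3125 (V=29.8826). Price 48.3487; hedge Δ=1.0000, bond B=-45.1139.
  t=1,j=0: stock 57.4200 → up 68.3298 (V=23.4756), down 49.9554 (V=8.4281). Price 18.5302; hedge Δ=0.8189, bond B=-28.4932.
  t=1,j=1: stock 78.5400 → up 93.4626 (V=48.3487), down 68.3298 (V=23.4756). Price 39.0020; hedge Δ=0.9897, bond B=-38.7265.
  t=0,j=0: stock 66.0000 → up 78.5400 (V=39.0020), down 57.4200 (V=18.5302). Price 31.4064; hedge Δ=0.9693, bond B=-32.5681.
Check: Δ(0,0)·S0 + B(0,0) = 31.4064 = V0.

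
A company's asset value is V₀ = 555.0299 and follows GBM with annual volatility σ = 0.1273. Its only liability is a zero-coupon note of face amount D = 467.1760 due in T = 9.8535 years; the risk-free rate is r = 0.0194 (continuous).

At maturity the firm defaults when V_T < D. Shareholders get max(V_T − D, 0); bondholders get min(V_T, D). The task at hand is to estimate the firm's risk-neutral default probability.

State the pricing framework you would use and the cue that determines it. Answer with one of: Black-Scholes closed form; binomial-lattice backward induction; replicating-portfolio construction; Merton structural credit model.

Key observation: the data describe a firm's assets (V₀ = 555.0299, GBM) and a single zero-coupon debt of face 467.1760, so credit quantities follow from equity-as-call in the structural model.

framework: Merton structural credit model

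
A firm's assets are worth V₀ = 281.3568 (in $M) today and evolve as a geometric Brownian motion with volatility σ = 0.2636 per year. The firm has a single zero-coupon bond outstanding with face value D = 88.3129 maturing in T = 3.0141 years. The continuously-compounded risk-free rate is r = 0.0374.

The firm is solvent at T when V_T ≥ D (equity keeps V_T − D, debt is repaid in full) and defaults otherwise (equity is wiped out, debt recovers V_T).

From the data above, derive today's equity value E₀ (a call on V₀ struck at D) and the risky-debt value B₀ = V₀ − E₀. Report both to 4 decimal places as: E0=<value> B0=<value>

E0=202.5131 B0=78.8437

Equity is a call on the firm's assets struck at D = 88.3129:
d₁ = [ln(V₀/D) + (r + σ²/2)T] / (σ√T)
   = [ln(281.3568/88.3129) + (0.0374 + 0.5·0.2636²)·3.0141] / (0.2636·√3.0141)
   = [1.158737 + 0.217445] / 0.457640 = 3.007126
d₂ = d₁ − σ√T = 3.007126 − 0.457640 = 2.549486
N(d₁) = 0.998681,  N(d₂) = 0.994606,  e^(−rT) = 0.893394
E₀ = V₀·N(d₁) − D·e^(−rT)·N(d₂)
   = 281.3568·0.998681 − 88.3129·0.893394·0.994606 = 202.513139
B₀ = V₀ − E₀ = 281.3568 − 202.513139 = 78.843661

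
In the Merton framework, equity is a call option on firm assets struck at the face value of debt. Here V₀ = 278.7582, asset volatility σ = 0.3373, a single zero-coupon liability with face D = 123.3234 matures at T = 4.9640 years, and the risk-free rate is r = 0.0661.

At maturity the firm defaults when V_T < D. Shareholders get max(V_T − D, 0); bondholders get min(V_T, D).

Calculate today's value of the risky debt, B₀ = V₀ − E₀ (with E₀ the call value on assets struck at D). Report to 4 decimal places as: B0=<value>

B0=85.6945

With assets at 278.7582 and a single debt payment of 123.3234 at 4.9640 years:
d₁ = [ln(V₀/D) + (r + σ²/2)T] / (σ√T)
   = [ln(278.7582/123.3234) + (0.0661 + 0.5·0.3373²)·4.9640] / (0.3373·√4.9640)
   = [0.815535 + 0.610501] / 0.751506 = 1.897571
d₂ = d₁ − σ√T = 1.897571 − 0.751506 = 1.146065
N(d₁) = 0.971124,  N(d₂) = 0.874116,  e^(−rT) = 0.720276
E₀ = V₀·N(d₁) − D·e^(−rT)·N(d₂)
   = 278.7582·0.971124 − 123.3234·0.720276·0.874116 = 193.063663
B₀ = V₀ − E₀ = 278.7582 − 193.063663 = 85.694537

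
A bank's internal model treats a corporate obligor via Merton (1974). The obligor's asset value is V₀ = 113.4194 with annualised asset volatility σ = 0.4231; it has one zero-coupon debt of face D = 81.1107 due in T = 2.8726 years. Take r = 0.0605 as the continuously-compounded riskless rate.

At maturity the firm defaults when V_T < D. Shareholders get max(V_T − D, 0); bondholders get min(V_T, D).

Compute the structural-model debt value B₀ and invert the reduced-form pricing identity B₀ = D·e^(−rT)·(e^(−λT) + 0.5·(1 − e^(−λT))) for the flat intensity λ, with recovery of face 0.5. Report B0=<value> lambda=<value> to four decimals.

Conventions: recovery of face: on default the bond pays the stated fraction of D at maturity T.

With assets at 113.4194 and a single debt payment of 81.1107 at 2.8726 years:
d₁ = [ln(V₀/D) + (r + σ²/2)T] / (σ√T)
   = [ln(113.4194/81.1107) + (0.0605 + 0.5·0.4231²)·2.8726] / (0.4231·√2.8726)
   = [0.335278 + 0.430910] / 0.717101 = 1.068450
d₂ = d₁ − σ√T = 1.068450 − 0.717101 = 0.351349
N(d₁) = 0.857341,  N(d₂) = 0.637337,  e^(−rT) = 0.840471
E₀ = V₀·N(d₁) − D·e^(−rT)·N(d₂)
   = 113.4194·0.857341 − 81.1107·0.840471·0.637337 = 53.791111
B₀ = V₀ − E₀ = 113.4194 − 53.791111 = 59.628289
e^(−λT) = (B₀·e^(rT)/D − 0.5)/(1 − 0.5) = (59.6283·1.189808/81.1107 − 0.5)/0.5 = 0.74936854
λ = −ln(0.74936854)/2.8726 = 0.100440

B0=59.6283 lambda=0.1004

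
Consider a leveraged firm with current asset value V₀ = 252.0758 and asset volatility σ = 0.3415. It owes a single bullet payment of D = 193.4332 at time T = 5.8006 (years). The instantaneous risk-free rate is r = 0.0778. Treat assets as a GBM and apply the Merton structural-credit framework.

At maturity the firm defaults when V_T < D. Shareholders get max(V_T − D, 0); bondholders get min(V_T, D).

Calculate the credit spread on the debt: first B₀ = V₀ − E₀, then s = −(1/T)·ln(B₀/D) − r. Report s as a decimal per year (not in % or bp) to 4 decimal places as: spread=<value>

spread=0.0217

Equity is a call on the firm's assets struck at D = 193.4332:
d₁ = [ln(V₀/D) + (r + σ²/2)T] / (σ√T)
   = [ln(252.0758/193.4332) + (0.0778 + 0.5·0.3415²)·5.8006] / (0.3415·√5.8006)
   = [0.264798 + 0.789526] / 0.822483 = 1.281878
d₂ = d₁ − σ√T = 1.281878 − 0.822483 = 0.459395
N(d₁) = 0.900057,  N(d₂) = 0.677025,  e^(−rT) = 0.636808
E₀ = V₀·N(d₁) − D·e^(−rT)·N(d₂)
   = 252.0758·0.900057 − 193.4332·0.636808·0.677025 = 143.486867
B₀ = V₀ − E₀ = 252.0758 − 143.486867 = 108.588933
spread = −(1/T)·ln(B₀/D) − r = −(1/5.8006)·ln(108.588933/193.4332) − 0.0778 = 0.02173500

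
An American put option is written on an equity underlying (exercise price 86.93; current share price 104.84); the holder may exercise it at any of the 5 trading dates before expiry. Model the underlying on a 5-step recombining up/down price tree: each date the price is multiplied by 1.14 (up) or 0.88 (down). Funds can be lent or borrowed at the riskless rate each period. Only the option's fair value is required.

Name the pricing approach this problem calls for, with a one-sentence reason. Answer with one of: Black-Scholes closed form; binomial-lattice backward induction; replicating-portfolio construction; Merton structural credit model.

framework: binomial-lattice backward induction

Key observation: the defining feature is the embedded early-exercise option across 5 discrete dates on the spot-104.84 tree; pricing the strike-86.93 put means working backward with an exercise test at every node.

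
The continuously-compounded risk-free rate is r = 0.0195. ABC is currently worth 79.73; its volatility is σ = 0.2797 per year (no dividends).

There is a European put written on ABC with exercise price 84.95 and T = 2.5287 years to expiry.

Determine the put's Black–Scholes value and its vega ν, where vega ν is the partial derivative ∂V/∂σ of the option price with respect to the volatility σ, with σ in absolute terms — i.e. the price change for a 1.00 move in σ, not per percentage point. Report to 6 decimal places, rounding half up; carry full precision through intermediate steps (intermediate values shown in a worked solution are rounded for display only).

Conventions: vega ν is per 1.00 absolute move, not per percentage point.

σ√T = 0.2797·√2.5287 = 0.444776
d₁ = (ln(S/K) + (r+σ²/2)T) / (σ√T) = (ln(79.73/84.95) + (0.0195+0.2797²/2)·2.5287) / 0.444776 = (-0.063417 + 0.148222) / 0.444776 = 0.190670
d₂ = d₁ − σ√T = 0.190670 − 0.444776 = -0.254106
e^{−rT} = 0.951886
N(−d₁) = 0.424392,  N(−d₂) = 0.600293
Put price V = K·e^{−rT}·N(−d₂) − S·N(−d₁) = 48.541340 − 33.836775 = 14.704565
φ(d₁) = (1/√(2π))·e^{−d₁²/2} = 0.391756
ν = S·φ(d₁)·√T = 49.669075

price = 14.704565
ν = 49.669075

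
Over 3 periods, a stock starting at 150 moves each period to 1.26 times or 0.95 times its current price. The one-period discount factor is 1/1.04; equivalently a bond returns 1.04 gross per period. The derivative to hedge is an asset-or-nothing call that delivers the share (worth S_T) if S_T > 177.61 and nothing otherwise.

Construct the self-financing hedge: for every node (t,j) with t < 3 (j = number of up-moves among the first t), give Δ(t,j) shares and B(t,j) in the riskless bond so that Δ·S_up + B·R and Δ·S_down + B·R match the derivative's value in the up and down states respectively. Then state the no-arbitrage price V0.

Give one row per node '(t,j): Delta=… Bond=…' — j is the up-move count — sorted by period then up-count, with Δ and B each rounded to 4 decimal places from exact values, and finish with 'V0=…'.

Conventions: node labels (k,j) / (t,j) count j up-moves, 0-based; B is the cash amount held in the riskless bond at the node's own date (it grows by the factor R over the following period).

(0,0): Delta=1.9773 Bond=-253.9742
(1,0): Delta=1.4296 Bond=-186.0938
(1,1): Delta=2.9866 Bond=-454.8961
(2,0): Delta=0.0000 Bond=0.0000
(2,1): Delta=4.0645 Bond=-666.6295
(2,2): Delta=1.0000 Bond=0.0000
V0=42.6186

The replicating-portfolio and risk-neutral prices coincide; use p* = (1.04−0.95)/(1.26−0.95) = 0.2903 for the latter.
At maturity the claim pays: V(3,0)=0.0000, V(3,1)=0.0000, V(3,2)=226.2330, V(3,3)=300.0564
Node (2,0) S=135.3750: V=(p*·0.0000+(1−p*)·0.0000)/1.04=0.0000; Δ=(0.0000−0.0000)/(170.5725−128.6062)=0.0000; B=V−Δ·S=0.0000
Node (2,1) S=179.5500: V=(p*·226.2330+(1−p*)·0.0000)/1.04=63.1544; Δ=(226.2330−0.0000)/(226.2330−170.5725)=4.0645; B=V−Δ·S=-666.6295
Node (2,2) S=238.1400: V=(p*·300.0564+(1−p*)·226.2330)/1.04=238.1400; Δ=(300.0564−226.2330)/(300.0564−226.2330)=1.0000; B=V−Δ·S=0.0000
Node (1,0) S=142.5000: V=(p*·63.1544+(1−p*)·0.0000)/1.04=17.6299; Δ=(63.1544−0.0000)/(179.5500−135.3750)=1.4296; B=V−Δ·S=-186.0938
Node (1,1) S=189.0000: V=(p*·238.1400+(1−p*)·63.1544)/1.04=109.5737; Δ=(238.1400−63.1544)/(238.1400−179.5500)=2.9866; B=V−Δ·S=-454.8961
Node (0,0) S=150.0000: V=(p*·109.5737+(1−p*)·17.6299)/1.04=42.6186; Δ=(109.5737−17.6299)/(189.0000−142.5000)=1.9773; B=V−Δ·S=-253.9742
As a check, the time-0 holding Δ(0,0)·S0 + B(0,0) comes to 42.6186 — exactly V0.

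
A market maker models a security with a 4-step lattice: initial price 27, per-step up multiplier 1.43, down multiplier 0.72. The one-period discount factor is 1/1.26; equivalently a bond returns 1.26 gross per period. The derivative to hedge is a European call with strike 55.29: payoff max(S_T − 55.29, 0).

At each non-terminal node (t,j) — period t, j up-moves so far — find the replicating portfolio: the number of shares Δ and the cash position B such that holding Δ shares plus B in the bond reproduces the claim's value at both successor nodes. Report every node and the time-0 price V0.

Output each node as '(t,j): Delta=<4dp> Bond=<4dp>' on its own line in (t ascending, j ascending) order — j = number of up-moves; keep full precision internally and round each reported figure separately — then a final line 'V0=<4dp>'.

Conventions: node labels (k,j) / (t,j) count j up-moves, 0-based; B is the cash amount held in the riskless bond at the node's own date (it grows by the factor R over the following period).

Under the risk-neutral measure, an up-move has probability p* = (R−d)/(u−d) = 0.7606 and values discount at R = 1.26.
Expiry values: V(4,0)=0.0000, V(4,1)=0.0000, V(4,2)=0.0000, V(4,3)=1.5566, V(4,4)=57.6136
(3,0): S=10.0777. Δ = (V_up−V_dn)/(S_up−S_dn) = (0.0000−0.0000)/(14.4111−7.2559) = 0.0000. V = [p*·0.0000 + (1−p*)·0.0000]/1.26 = 0.0000. B = V − Δ·S = 0.0000.
(3,1): S=20.0154. Δ = (V_up−V_dn)/(S_up−S_dn) = (0.0000−0.0000)/(28.6221−14.4111) = 0.0000. V = [p*·0.0000 + (1−p*)·0.0000]/1.26 = 0.0000. B = V − Δ·S = 0.0000.
(3,2): S=39.7529. Δ = (V_up−V_dn)/(S_up−S_dn) = (1.5566−0.0000)/(56.8466−28.6221) = 0.0552. V = [p*·1.5566 + (1−p*)·0.0000]/1.26 = 0.9396. B = V − Δ·S = -1.2528.
(3,3): S=78.9536. Δ = (V_up−V_dn)/(S_up−S_dn) = (57.6136−1.5566)/(112.9036−56.8466) = 1.0000. V = [p*·57.6136 + (1−p*)·1.5566]/1.26 = 35.0726. B = V − Δ·S = -43.8810.
(2,0): S=13.9968. Δ = (V_up−V_dn)/(S_up−S_dn) = (0.0000−0.0000)/(20.0154−10.0777) = 0.0000. V = [p*·0.0000 + (1−p*)·0.0000]/1.26 = 0.0000. B = V − Δ·S = 0.0000.
(2,1): S=27.7992. Δ = (V_up−V_dn)/(S_up−S_dn) = (0.9396−0.0000)/(39.7529−20.0154) = 0.0476. V = [p*·0.9396 + (1−p*)·0.0000]/1.26 = 0.5672. B = V − Δ·S = -0.7562.
(2,2): S=55.2123. Δ = (V_up−V_dn)/(S_up−S_dn) = (35.0726−0.9396)/(78.9536−39.7529) = 0.8707. V = [p*·35.0726 + (1−p*)·0.9396]/1.26 = 21.3492. B = V − Δ·S = -26.7256.
(1,0): S=19.4400. Δ = (V_up−V_dn)/(S_up−S_dn) = (0.5672−0.0000)/(27.7992−13.9968) = 0.0411. V = [p*·0.5672 + (1−p*)·0.0000]/1.26 = 0.3423. B = V − Δ·S = -0.4565.
(1,1): S=38.6100. Δ = (V_up−V_dn)/(S_up−S_dn) = (21.3492−0.5672)/(55.2123−27.7992) = 0.7581. V = [p*·21.3492 + (1−p*)·0.5672]/1.26 = 12.9946. B = V − Δ·S = -16.2758.
(0,0): S=27.0000. Δ = (V_up−V_dn)/(S_up−S_dn) = (12.9946−0.3423)/(38.6100−19.4400) = 0.6600. V = [p*·12.9946 + (1−p*)·0.3423]/1.26 = 7.9089. B = V − Δ·S = -9.9112.
Sanity check at the root: Δ(0,0)·S0 + B(0,0) reproduces V0 = 7.9089.

(0,0): Delta=0.6600 Bond=-9.9112
(1,0): Delta=0.0411 Bond=-0.4565
(1,1): Delta=0.7581 Bond=-16.2758
(2,0): Delta=0.0000 Bond=0.0000
(2,1): Delta=0.0476 Bond=-0.7562
(2,2): Delta=0.8707 Bond=-26.7256
(3,0): Delta=0.0000 Bond=0.0000
(3,1): Delta=0.0000 Bond=0.0000
(3,2): Delta=0.0552 Bond=-1.2528
(3,3): Delta=1.0000 Bond=-43.8810
V0=7.9089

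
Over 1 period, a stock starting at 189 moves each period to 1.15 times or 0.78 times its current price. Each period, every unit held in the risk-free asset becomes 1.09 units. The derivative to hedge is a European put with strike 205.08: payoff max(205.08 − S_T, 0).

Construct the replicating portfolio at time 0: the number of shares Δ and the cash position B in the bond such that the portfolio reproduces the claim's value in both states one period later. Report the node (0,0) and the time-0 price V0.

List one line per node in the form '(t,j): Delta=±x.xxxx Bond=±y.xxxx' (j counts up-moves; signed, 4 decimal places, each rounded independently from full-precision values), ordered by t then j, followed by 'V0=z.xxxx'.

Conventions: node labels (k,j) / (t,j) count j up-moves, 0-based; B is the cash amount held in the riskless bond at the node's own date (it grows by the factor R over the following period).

Under the risk-neutral measure, an up-move has probability p* = (R−d)/(u−d) = 0.8378 and values discount at R = 1.09.
Terminal payoffs: V(1,0)=57.6600, V(1,1)=0.0000
Node (0,0) S=189.0000: V=(p*·0.0000+(1−p*)·57.6600)/1.09=8.5782; Δ=(0.0000−57.6600)/(217.3500−147.4200)=-0.8245; B=V−Δ·S=164.4161
Sanity check at the root: Δ(0,0)·S0 + B(0,0) reproduces V0 = 8.5782.

(0,0): Delta=-0.8245 Bond=164.4161
V0=8.5782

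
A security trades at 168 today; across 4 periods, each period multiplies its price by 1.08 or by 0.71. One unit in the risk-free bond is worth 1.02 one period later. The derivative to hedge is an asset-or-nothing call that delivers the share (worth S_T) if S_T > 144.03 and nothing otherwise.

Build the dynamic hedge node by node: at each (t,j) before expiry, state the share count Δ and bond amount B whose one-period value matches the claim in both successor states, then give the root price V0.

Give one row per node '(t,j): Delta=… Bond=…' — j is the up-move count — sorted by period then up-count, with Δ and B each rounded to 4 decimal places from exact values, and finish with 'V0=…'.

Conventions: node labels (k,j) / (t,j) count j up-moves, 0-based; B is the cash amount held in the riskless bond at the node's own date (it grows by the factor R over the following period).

Under the risk-neutral measure, an up-move has probability p* = (R−d)/(u−d) = 0.8378 and values discount at R = 1.02.
Payoffs at expiry: V(4,0)=0.0000, V(4,1)=0.0000, V(4,2)=0.0000, V(4,3)=150.2584, V(4,4)=228.5621
  t=3,j=0: stock 60.1290 → up 64.9394 (V=0.0000), down 42.6916 (V=0.0000). Price 0.0000; hedge Δ=0.0000, bond B=0.0000.
  t=3,j=1: stock 91.4639 → up 98.7810 (V=0.0000), down 64.9394 (V=0.0000). Price 0.0000; hedge Δ=0.0000, bond B=0.0000.
  t=3,j=2: stock 139.1282 → up 150.2584 (V=150.2584), down 98.7810 (V=0.0000). Price 123.4237; hedge Δ=2.9189, bond B=-282.6802.
  t=3,j=3: stock 211.6316 → up 228.5621 (V=228.5621), down 150.2584 (V=150.2584). Price 211.6316; hedge Δ=1.0000, bond B=0.0000.
  t=2,j=0: stock 84.6888 → up 91.4639 (V=0.0000), down 60.1290 (V=0.0000). Price 0.0000; hedge Δ=0.0000, bond B=0.0000.
  t=2,j=1: stock 128.8224 → up 139.1282 (V=123.4237), down 91.4639 (V=0.0000). Price 101.3814; hedge Δ=2.5894, bond B=-232.1962.
  t=2,j=2: stock 195.9552 → up 211.6316 (V=211.6316), down 139.1282 (V=123.4237). Price 193.4585; hedge Δ=1.2166, bond B=-44.9412.
  t=1,j=0: stock 119.2800 → up 128.8224 (V=101.3814), down 84.6888 (V=0.0000). Price 83.2757; hedge Δ=2.2971, bond B=-190.7282.
  t=1,j=1: stock 181.4400 → up 195.9552 (V=193.4585), down 128.8224 (V=101.3814). Price 175.0265; hedge Δ=1.3716, bond B=-73.8303.
  t=0,j=0: stock 168.0000 → up 181.4400 (V=175.0265), down 119.2800 (V=83.2757). Price 157.0079; hedge Δ=1.4760, bond B=-90.9674.
Verification: the root portfolio costs Δ(0,0)·S0 + B(0,0) = 157.0079, matching V0.

(0,0): Delta=1.4760 Bond=-90.9674
(1,0): Delta=2.2971 Bond=-190.7282
(1,1): Delta=1.3716 Bond=-73.8303
(2,0): Delta=0.0000 Bond=0.0000
(2,1): Delta=2.5894 Bond=-232.1962
(2,2): Delta=1.2166 Bond=-44.9412
(3,0): Delta=0.0000 Bond=0.0000
(3,1): Delta=0.0000 Bond=0.0000
(3,2): Delta=2.9189 Bond=-282.6802
(3,3): Delta=1.0000 Bond=0.0000
V0=157.0079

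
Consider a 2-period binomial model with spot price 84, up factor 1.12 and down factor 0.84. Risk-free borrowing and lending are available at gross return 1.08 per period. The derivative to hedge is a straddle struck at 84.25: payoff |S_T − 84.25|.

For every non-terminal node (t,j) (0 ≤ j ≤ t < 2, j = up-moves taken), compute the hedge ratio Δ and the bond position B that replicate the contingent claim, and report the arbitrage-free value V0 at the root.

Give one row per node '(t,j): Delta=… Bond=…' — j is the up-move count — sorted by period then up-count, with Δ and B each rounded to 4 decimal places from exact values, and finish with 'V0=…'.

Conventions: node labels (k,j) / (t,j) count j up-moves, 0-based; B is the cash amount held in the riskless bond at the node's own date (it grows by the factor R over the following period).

Under the risk-neutral measure, an up-move has probability p* = (R−d)/(u−d) = 0.8571 and values discount at R = 1.08.
Payoffs at expiry: V(2,0)=24.9796, V(2,1)=5.2228, V(2,2)=21.1196
  t=1,j=0: stock 70.5600 → up 79.0272 (V=5.2228), down 59.2704 (V=24.9796). Price 7.4493; hedge Δ=-1.0000, bond B=78.0093.
  t=1,j=1: stock 94.0800 → up 105.3696 (V=21.1196), down 79.0272 (V=5.2228). Price 17.4524; hedge Δ=0.6035, bond B=-39.3219.
  t=0,j=0: stock 84.0000 → up 94.0800 (V=17.4524), down 70.5600 (V=7.4493). Price 14.8365; hedge Δ=0.4253, bond B=-20.8891.
Verification: the root portfolio costs Δ(0,0)·S0 + B(0,0) = 14.8365, matching V0.

(0,0): Delta=0.4253 Bond=-20.8891
(1,0): Delta=-1.0000 Bond=78.0093
(1,1): Delta=0.6035 Bond=-39.3219
V0=14.8365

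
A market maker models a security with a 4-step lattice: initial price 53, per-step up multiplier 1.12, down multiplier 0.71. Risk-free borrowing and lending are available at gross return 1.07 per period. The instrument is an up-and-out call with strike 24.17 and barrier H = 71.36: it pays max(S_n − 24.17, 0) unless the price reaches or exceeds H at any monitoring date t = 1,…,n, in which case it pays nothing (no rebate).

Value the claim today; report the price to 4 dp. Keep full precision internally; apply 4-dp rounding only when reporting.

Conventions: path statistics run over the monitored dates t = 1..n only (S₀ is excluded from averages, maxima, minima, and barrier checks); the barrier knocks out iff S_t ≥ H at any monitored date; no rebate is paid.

price = 5.9126

Under the martingale measure an up-move has probability p* = 0.8780; value the claim as the probability-weighted average of per-path payoffs, discounted 4 periods at R = 1.07.
Enumerate all 2^4 = 16 price paths (U = up ×1.12, D = down ×0.71); each path with k up-moves has probability p*^k·(1−p*)^(4−k).
DDDD: M=37.6300, payoff=0.0000, prob=0.000221
UDDD: M=59.3600, payoff=0.0000, prob=0.001592
DUDD: M=42.1456, payoff=0.0000, prob=0.001592
UUDD: M=66.4832, payoff=9.3442, prob=0.011466
DDUD: M=37.6300, payoff=0.0000, prob=0.001592
UDUD: M=59.3600, payoff=9.3442, prob=0.011466
DUUD: M=47.2031, payoff=9.3442, prob=0.011466
UUUD: M=74.4612, payoff=0.0000, prob=0.082555
DDDU: M=37.6300, payoff=0.0000, prob=0.001592
UDDU: M=59.3600, payoff=9.3442, prob=0.011466
DUDU: M=42.1456, payoff=9.3442, prob=0.011466
UUDU: M=66.4832, payoff=28.6974, prob=0.082555
DDUU: M=37.6300, payoff=9.3442, prob=0.011466
UDUU: M=59.3600, payoff=28.6974, prob=0.082555
DUUU: M=52.8674, payoff=28.6974, prob=0.082555
UUUU: M=83.3965, payoff=0.0000, prob=0.594394
Price = Σ prob·payoff / R^4 = 7.750169 / 1.310796 = 5.9126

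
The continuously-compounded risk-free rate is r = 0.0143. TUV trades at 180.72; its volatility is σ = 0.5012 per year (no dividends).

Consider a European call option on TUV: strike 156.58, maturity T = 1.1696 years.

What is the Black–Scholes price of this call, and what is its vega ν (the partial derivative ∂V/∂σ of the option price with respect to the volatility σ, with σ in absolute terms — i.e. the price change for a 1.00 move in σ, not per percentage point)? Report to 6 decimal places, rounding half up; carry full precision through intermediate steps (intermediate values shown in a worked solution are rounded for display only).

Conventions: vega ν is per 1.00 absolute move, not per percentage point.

price = 50.625542
ν = 66.415963

σ√T = 0.5012·√1.1696 = 0.542038
d₁ = (ln(S/K) + (r+σ²/2)T) / (σ√T) = (ln(180.72/156.58) + (0.0143+0.5012²/2)·1.1696) / 0.542038 = (0.143382 + 0.163628) / 0.542038 = 0.566399
d₂ = d₁ − σ√T = 0.566399 − 0.542038 = 0.024361
e^{−rT} = 0.983414
N(d₁) = 0.714439,  N(d₂) = 0.509718
Call price V = S·N(d₁) − K·e^{−rT}·N(d₂) = 129.113354 − 78.487812 = 50.625542
φ(d₁) = (1/√(2π))·e^{−d₁²/2} = 0.339819
ν = S·φ(d₁)·√T = 66.415963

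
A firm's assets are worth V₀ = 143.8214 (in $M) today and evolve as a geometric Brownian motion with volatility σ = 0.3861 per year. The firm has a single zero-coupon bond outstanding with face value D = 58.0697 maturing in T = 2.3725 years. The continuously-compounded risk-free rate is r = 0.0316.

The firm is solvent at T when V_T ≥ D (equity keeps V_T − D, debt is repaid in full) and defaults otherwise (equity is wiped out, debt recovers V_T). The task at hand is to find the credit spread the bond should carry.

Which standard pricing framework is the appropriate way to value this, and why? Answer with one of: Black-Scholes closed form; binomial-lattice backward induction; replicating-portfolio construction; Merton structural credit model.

framework: Merton structural credit model

Key observation: with the firm-asset dynamics (V₀ = 143.8214) and a single zero-coupon liability of face 58.0697 given, debt value, spread, and default probability all derive from the option view of the balance sheet.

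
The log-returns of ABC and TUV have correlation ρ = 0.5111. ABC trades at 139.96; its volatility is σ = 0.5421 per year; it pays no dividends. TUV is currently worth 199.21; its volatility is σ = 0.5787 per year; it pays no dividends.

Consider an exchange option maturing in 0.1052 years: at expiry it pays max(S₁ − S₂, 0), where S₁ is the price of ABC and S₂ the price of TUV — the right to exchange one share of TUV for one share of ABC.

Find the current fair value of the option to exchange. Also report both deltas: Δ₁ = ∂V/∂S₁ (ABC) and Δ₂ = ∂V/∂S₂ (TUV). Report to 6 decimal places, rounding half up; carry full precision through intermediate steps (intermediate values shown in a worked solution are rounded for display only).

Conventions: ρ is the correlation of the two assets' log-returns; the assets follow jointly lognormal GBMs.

exchange price = 0.282433
Δ1 = 0.030688
Δ2 = -0.020143

σ_eff = √(σ₁² + σ₂² − 2ρσ₁σ₂) = √(0.5421² + 0.5787² − 2·0.5111·0.5421·0.5787) = 0.555057
d₁ = (ln(S₁/S₂) + (q₂ − q₁ + σ_eff²/2)T) / (σ_eff√T) = (ln(139.96/199.21) + (0.0 − 0.0 + 0.154044)·0.1052) / 0.180030 = -1.870782
d₂ = d₁ − σ_eff√T = -1.870782 − 0.180030 = -2.050812
N(d₁) = 0.030688,  N(d₂) = 0.020143
V = S₁·e^{−q₁T}·N(d₁) − S₂·e^{−q₂T}·N(d₂) = 4.295042 − 4.012609 = 0.282433
Key observation: the rate r is irrelevant here: denominating values in TUV turns the exchange into a ratio option on S₁/S₂, and discounting at r drops out.
Δ₁ = e^{−q₁T}·N(d₁) = 0.030688;  Δ₂ = −e^{−q₂T}·N(d₂) = -0.020143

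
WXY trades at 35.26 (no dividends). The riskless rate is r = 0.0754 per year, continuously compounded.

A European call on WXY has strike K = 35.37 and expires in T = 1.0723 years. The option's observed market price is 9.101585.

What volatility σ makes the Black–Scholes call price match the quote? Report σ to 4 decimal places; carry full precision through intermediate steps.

At σ = 0.5579 the Black–Scholes value reproduces the quote:
σ√T = 0.5579·√1.0723 = 0.577716
d₁ = (ln(S/K) + (r+σ²/2)T) / (σ√T) = (ln(35.26/35.37) + (0.0754+0.5579²/2)·1.0723) / 0.577716 = (-0.003115 + 0.247729) / 0.577716 = 0.423417
d₂ = d₁ − σ√T = 0.423417 − 0.577716 = -0.154300
e^{−rT} = 0.922331
N(d₁) = 0.664004,  N(d₂) = 0.438687
V = S·N(d₁) − K·e^{−rT}·N(d₂) = 23.412792 − 14.311207 = 9.101585 (matching the quote); vega is positive throughout, so no other σ reproduces this price

sigma = 0.5579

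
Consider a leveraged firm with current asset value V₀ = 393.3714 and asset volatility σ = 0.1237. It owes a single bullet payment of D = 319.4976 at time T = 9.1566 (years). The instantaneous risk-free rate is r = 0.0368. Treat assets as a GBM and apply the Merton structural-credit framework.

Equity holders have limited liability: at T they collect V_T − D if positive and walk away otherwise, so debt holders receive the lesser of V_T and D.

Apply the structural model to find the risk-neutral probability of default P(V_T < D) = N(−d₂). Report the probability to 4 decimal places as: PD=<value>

PD=0.1023

With assets at 393.3714 and a single debt payment of 319.4976 at 9.1566 years:
d₁ = [ln(V₀/D) + (r + σ²/2)T] / (σ√T)
   = [ln(393.3714/319.4976) + (0.0368 + 0.5·0.1237²)·9.1566] / (0.1237·√9.1566)
   = [0.208004 + 0.407019] / 0.374315 = 1.643064
d₂ = d₁ − σ√T = 1.643064 − 0.374315 = 1.268750
risk-neutral PD = N(−d₂) = N(-1.268750) = 0.102265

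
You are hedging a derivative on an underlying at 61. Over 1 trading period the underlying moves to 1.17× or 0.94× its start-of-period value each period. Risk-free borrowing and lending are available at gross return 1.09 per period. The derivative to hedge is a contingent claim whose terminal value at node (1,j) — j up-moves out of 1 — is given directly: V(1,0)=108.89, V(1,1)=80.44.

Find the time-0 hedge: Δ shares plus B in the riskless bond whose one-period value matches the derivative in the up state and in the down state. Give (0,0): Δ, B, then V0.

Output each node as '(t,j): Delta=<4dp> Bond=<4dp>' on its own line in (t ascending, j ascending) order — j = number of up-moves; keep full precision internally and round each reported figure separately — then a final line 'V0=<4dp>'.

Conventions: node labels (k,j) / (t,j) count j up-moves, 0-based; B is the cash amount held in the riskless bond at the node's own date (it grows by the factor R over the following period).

(0,0): Delta=-2.0278 Bond=206.5724
V0=82.8767

No-arbitrage ⇒ martingale measure with p* = (R−d)/(u−d) = 0.6522.
Payoffs at expiry: V(1,0)=108.8900, V(1,1)=80.4400
Node (0,0) S=61.0000: V=(p*·80.4400+(1−p*)·108.8900)/1.09=82.8767; Δ=(80.4400−108.8900)/(71.3700−57.3400)=-2.0278; B=V−Δ·S=206.5724
As a check, the time-0 holding Δ(0,0)·S0 + B(0,0) comes to 82.8767 — exactly V0.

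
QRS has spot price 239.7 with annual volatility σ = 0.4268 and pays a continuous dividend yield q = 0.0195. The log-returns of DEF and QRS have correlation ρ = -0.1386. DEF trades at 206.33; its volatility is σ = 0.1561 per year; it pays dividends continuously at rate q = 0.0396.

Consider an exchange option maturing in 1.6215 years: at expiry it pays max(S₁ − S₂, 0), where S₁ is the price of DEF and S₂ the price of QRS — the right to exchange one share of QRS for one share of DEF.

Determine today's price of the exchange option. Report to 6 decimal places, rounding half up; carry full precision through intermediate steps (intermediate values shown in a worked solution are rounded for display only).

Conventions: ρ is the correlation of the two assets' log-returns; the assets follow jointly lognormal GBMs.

σ_eff = √(σ₁² + σ₂² − 2ρσ₁σ₂) = √(0.1561² + 0.4268² − 2·-0.1386·0.1561·0.4268) = 0.474335
d₁ = (ln(S₁/S₂) + (q₂ − q₁ + σ_eff²/2)T) / (σ_eff√T) = (ln(206.33/239.7) + (0.0195 − 0.0396 + 0.112497)·1.6215) / 0.604009 = -0.000149
d₂ = d₁ − σ_eff√T = -0.000149 − 0.604009 = -0.604158
N(d₁) = 0.499941,  N(d₂) = 0.272869
V = S₁·e^{−q₁T}·N(d₁) − S₂·e^{−q₂T}·N(d₂) = 96.737329 − 63.371009 = 33.366320
Key observation: r never enters — measured in units of QRS, the claim is a call on S₁/S₂ struck at 1, so only the dividend yields and σ_eff matter.

exchange price = 33.366320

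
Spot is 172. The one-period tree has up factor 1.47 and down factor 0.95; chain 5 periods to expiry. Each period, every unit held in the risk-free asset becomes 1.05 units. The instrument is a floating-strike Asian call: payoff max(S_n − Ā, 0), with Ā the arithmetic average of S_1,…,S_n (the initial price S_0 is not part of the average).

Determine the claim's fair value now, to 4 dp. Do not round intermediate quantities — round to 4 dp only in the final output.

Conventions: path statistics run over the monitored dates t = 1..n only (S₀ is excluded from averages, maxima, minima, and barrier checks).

price = 21.4969

With p* = (R−d)/(u−d) = 0.1923, sum probability × payoff across the paths and divide by R^5.
Enumerate all 2^5 = 32 price paths (U = up ×1.47, D = down ×0.95); each path with k up-moves has probability p*^k·(1−p*)^(5−k).
DDDDD: Ā=147.8568, payoff=0.0000, prob=0.343740
UDDDD: Ā=228.7889, payoff=0.0000, prob=0.081843
DUDDD: Ā=210.9009, payoff=0.0000, prob=0.081843
UUDDD: Ā=326.3414, payoff=0.0000, prob=0.019486
DDUDD: Ā=193.9073, payoff=12.0324, prob=0.081843
UDUDD: Ā=300.0460, payoff=18.6186, prob=0.019486
DUUDD: Ā=282.1580, payoff=36.5066, prob=0.019486
UUUDD: Ā=436.6025, payoff=56.4892, prob=0.004640
DDDUD: Ā=177.7634, payoff=28.1764, prob=0.081843
UDDUD: Ā=275.0655, payoff=43.5992, prob=0.019486
DUDUD: Ā=257.1775, payoff=61.4872, prob=0.019486
UUDUD: Ā=397.9483, payoff=95.1434, prob=0.004640
DDUUD: Ā=240.1839, payoff=78.4808, prob=0.019486
UDUUD: Ā=371.6529, payoff=121.4387, prob=0.004640
DUUUD: Ā=353.7649, payoff=139.3267, prob=0.004640
UUUUD: Ā=547.4047, payoff=215.5898, prob=0.001105
DDDDU: Ā=162.4267, payoff=43.5131, prob=0.081843
UDDDU: Ā=251.3339, payoff=67.3308, prob=0.019486
DUDDU: Ā=233.4459, payoff=85.2188, prob=0.019486
UUDDU: Ā=361.2268, payoff=131.8649, prob=0.004640
DDUDU: Ā=216.4523, payoff=102.2124, prob=0.019486
UDUDU: Ā=334.9314, payoff=158.1602, prob=0.004640
DUUDU: Ā=317.0434, payoff=176.0482, prob=0.004640
UUUDU: Ā=490.5830, payoff=272.4115, prob=0.001105
DDDUU: Ā=200.3084, payoff=118.3563, prob=0.019486
UDDUU: Ā=309.9509, payoff=183.1408, prob=0.004640
DUDUU: Ā=292.0629, payoff=201.0288, prob=0.004640
UUDUU: Ā=451.9288, payoff=311.0656, prob=0.001105
DDUUU: Ā=275.0693, payoff=218.0224, prob=0.004640
UDUUU: Ā=425.6335, payoff=337.3610, prob=0.001105
DUUUU: Ā=407.7455, payoff=355.2490, prob=0.001105
UUUUU: Ā=630.9325, payoff=549.7011, prob=0.000263
Price = Σ prob·payoff / R^5 = 27.436111 / 1.276282 = 21.4969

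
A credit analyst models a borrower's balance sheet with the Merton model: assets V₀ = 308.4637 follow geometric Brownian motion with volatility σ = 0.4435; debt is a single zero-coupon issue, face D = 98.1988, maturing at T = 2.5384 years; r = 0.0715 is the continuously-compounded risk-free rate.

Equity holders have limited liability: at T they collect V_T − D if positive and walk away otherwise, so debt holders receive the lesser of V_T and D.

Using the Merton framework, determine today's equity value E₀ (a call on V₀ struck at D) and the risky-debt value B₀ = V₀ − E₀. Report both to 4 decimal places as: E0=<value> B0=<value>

Work the structural quantities from V₀ = 308.4637 against face 98.1988:
d₁ = [ln(V₀/D) + (r + σ²/2)T] / (σ√T)
   = [ln(308.4637/98.1988) + (0.0715 + 0.5·0.4435²)·2.5384] / (0.4435·√2.5384)
   = [1.144610 + 0.431137] / 0.706600 = 2.230042
d₂ = d₁ − σ√T = 2.230042 − 0.706600 = 1.523442
N(d₁) = 0.987128,  N(d₂) = 0.936176,  e^(−rT) = 0.834022
E₀ = V₀·N(d₁) − D·e^(−rT)·N(d₂)
   = 308.4637·0.987128 − 98.1988·0.834022·0.936176 = 227.820292
B₀ = V₀ − E₀ = 308.4637 − 227.820292 = 80.643408

E0=227.8203 B0=80.6434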